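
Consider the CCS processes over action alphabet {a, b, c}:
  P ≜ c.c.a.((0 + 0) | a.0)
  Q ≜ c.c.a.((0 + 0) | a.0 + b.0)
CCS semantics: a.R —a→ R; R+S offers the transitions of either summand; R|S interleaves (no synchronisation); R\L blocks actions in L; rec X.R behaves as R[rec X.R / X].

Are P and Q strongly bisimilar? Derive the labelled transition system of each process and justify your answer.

Reachable graph of P (5 states):
  p0 = c.c.a.((0 + 0) | a.0) ⊢ ··c··> p1
  p1 = c.a.((0 + 0) | a.0) ⊢ ··c··> p2
  p2 = a.((0 + 0) | a.0) ⊢ ··a··> p3
  p3 = (0 + 0) | a.0 ⊢ ··a··> p4
  p4 = (0 + 0) | 0 ⊢ deadlocked
Reachable graph of Q (6 states):
  q0 = c.c.a.((0 + 0) | a.0 + b.0) ⊢ ··c··> q1
  q1 = c.a.((0 + 0) | a.0 + b.0) ⊢ ··c··> q2
  q2 = a.((0 + 0) | a.0 + b.0) ⊢ ··a··> q3
  q3 = (0 + 0) | a.0 + b.0 ⊢ ··a··> q4, ··b··> q5
  q4 = (0 + 0) | 0 ⊢ deadlocked
  q5 = 0 ⊢ deadlocked
Partition-refinement fixed point:
  B0 = {p0}
  B1 = {p1}
  B2 = {p2}
  B3 = {p3}
  B4 = {p4, q4, q5}
  B5 = {q0}
  B6 = {q1}
  B7 = {q2}
  B8 = {q3}
p0 ∈ B0, q0 ∈ B5 → different blocks

P ≁ Q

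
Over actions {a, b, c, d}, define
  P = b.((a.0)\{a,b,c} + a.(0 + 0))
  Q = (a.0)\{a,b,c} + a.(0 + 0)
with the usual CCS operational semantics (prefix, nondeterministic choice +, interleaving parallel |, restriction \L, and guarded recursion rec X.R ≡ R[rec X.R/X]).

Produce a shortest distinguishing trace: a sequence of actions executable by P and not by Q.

P's transition system — 3 states:
  s0 = b.((a.0)\{a,b,c} + a.(0 + 0)) ⊢ -b-> s1
  s1 = (a.0)\{a,b,c} + a.(0 + 0) ⊢ -a-> s2
  s2 = 0 + 0 ⊢ (no moves)
Q's transition system — 2 states:
  t0 = (a.0)\{a,b,c} + a.(0 + 0) ⊢ -a-> t1
  t1 = 0 + 0 ⊢ (no moves)
Executing b from P (initial set {s0}):
  [1] b ⇒ {s1}
  ✓ P
Executing b from Q (initial set {t0}):
  [1] b ⇒ ∅ (Q stuck)

b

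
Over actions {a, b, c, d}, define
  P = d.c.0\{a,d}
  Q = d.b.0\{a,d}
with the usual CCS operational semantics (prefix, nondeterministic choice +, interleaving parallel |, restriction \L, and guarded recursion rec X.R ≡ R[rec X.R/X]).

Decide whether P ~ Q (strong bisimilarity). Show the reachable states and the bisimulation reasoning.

LTS(P): 3 reachable states
  m0 = d.c.0\{a,d} :: —d→ m1
  m1 = c.0\{a,d} :: —c→ m2
  m2 = 0\{a,d} :: ·
LTS(Q): 3 reachable states
  n0 = d.b.0\{a,d} :: —d→ n1
  n1 = b.0\{a,d} :: —b→ n2
  n2 = 0\{a,d} :: ·
Bisimilarity quotient blocks:
  B0 = {m0}
  B1 = {m1}
  B2 = {m2, n2}
  B3 = {n0}
  B4 = {n1}
m0 ∈ B0, n0 ∈ B3 → different blocks

not bisimilar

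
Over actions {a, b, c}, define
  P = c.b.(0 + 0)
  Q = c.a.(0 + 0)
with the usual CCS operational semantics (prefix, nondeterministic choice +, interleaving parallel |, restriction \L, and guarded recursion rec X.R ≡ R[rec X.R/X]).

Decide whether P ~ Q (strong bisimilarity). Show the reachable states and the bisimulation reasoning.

NO

P's transition system — 3 states:
  s0 = c.b.(0 + 0) :: —c→ s1
  s1 = b.(0 + 0) :: —b→ s2
  s2 = 0 + 0 :: stopped
Q's transition system — 3 states:
  t0 = c.a.(0 + 0) :: —c→ t1
  t1 = a.(0 + 0) :: —a→ t2
  t2 = 0 + 0 :: stopped
Partition-refinement fixed point:
  B0 = {s0}
  B1 = {s1}
  B2 = {s2, t2}
  B3 = {t0}
  B4 = {t1}
s0 ∈ B0, t0 ∈ B3 → different blocks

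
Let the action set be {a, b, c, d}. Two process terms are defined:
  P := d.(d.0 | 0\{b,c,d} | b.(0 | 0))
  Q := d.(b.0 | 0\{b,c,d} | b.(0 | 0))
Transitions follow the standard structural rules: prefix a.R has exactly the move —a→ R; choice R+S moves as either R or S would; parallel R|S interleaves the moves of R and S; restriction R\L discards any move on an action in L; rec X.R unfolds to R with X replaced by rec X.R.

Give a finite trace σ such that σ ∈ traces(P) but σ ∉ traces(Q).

dd

Reachable graph of P (5 states):
  m0 = d.(d.0 | 0\{b,c,d} | b.(0 | 0)) ⊢ --d--▸ m1
  m1 = d.0 | 0\{b,c,d} | b.(0 | 0) ⊢ --b--▸ m2, --d--▸ m3
  m2 = d.0 | 0\{b,c,d} | (0 | 0) ⊢ --d--▸ m4
  m3 = 0 | 0\{b,c,d} | b.(0 | 0) ⊢ --b--▸ m4
  m4 = 0 | 0\{b,c,d} | (0 | 0) ⊢ deadlocked
Reachable graph of Q (5 states):
  n0 = d.(b.0 | 0\{b,c,d} | b.(0 | 0)) ⊢ --d--▸ n1
  n1 = b.0 | 0\{b,c,d} | b.(0 | 0) ⊢ --b--▸ n2, --b--▸ n3
  n2 = 0 | 0\{b,c,d} | b.(0 | 0) ⊢ --b--▸ n4
  n3 = b.0 | 0\{b,c,d} | (0 | 0) ⊢ --b--▸ n4
  n4 = 0 | 0\{b,c,d} | (0 | 0) ⊢ deadlocked
Run σ = ⟨dd⟩ on P: start {m0}
  step 1 (d): {m1}
  step 2 (d): {m3}
  — P admits the full trace.
Run σ = ⟨dd⟩ on Q: start {n0}
  step 1 (d): {n1}
  step 2 (d): ∅  — Q cannot continue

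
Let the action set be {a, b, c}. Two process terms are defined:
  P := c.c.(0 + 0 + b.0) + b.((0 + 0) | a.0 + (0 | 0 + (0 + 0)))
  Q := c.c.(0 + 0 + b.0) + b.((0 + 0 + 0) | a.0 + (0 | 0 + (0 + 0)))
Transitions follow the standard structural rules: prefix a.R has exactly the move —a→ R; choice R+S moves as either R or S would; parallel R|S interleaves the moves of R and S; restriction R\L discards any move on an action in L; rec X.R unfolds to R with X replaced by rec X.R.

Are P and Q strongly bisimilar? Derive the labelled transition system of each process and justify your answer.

bisimilar

Reachable graph of P (6 states):
  m0 = c.c.(0 + 0 + b.0) + b.((0 + 0) | a.0 + (0 | 0 + (0 + 0))) has moves ··b··> m1, ··c··> m2
  m1 = (0 + 0) | a.0 + (0 | 0 + (0 + 0)) has moves ··a··> m3
  m2 = c.(0 + 0 + b.0) has moves ··c··> m4
  m3 = (0 + 0) | 0 has moves stopped
  m4 = 0 + 0 + b.0 has moves ··b··> m5
  m5 = 0 has moves stopped
Reachable graph of Q (6 states):
  n0 = c.c.(0 + 0 + b.0) + b.((0 + 0 + 0) | a.0 + (0 | 0 + (0 + 0))) has moves ··b··> n1, ··c··> n2
  n1 = (0 + 0 + 0) | a.0 + (0 | 0 + (0 + 0)) has moves ··a··> n3
  n2 = c.(0 + 0 + b.0) has moves ··c··> n4
  n3 = (0 + 0 + 0) | 0 has moves stopped
  n4 = 0 + 0 + b.0 has moves ··b··> n5
  n5 = 0 has moves stopped
Bisimilarity quotient blocks:
  B0 = {m0, n0}
  B1 = {m2, n2}
  B2 = {m4, n4}
  B3 = {m3, m5, n3, n5}
  B4 = {m1, n1}
m0 ∈ B0, n0 ∈ B0 → same block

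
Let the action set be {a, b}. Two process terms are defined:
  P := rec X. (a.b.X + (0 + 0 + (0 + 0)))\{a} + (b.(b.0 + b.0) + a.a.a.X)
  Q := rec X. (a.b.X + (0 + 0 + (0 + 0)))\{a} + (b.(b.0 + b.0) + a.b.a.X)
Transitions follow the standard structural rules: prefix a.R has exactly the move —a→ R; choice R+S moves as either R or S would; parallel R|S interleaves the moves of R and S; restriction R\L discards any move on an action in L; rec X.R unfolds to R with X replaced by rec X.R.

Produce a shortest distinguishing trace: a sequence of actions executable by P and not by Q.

P's transition system — 5 states:
  p0 = rec X. (a.b.X + (0 + 0 + (0 + 0)))\{a} + (b.(b.0 + b.0) + a.a.a.X) :: —a→ p1, —b→ p2
  p1 = a.a.(rec X. (a.b.X + (0 + 0 + (0 + 0)))\{a} + (b.(b.0 + b.0) + a.a.a.X)) :: —a→ p3
  p2 = b.0 + b.0 :: —b→ p4
  p3 = a.(rec X. (a.b.X + (0 + 0 + (0 + 0)))\{a} + (b.(b.0 + b.0) + a.a.a.X)) :: —a→ p0
  p4 = 0 :: (no moves)
Q's transition system — 5 states:
  q0 = rec X. (a.b.X + (0 + 0 + (0 + 0)))\{a} + (b.(b.0 + b.0) + a.b.a.X) :: —a→ q1, —b→ q2
  q1 = b.a.(rec X. (a.b.X + (0 + 0 + (0 + 0)))\{a} + (b.(b.0 + b.0) + a.b.a.X)) :: —b→ q3
  q2 = b.0 + b.0 :: —b→ q4
  q3 = a.(rec X. (a.b.X + (0 + 0 + (0 + 0)))\{a} + (b.(b.0 + b.0) + a.b.a.X)) :: —a→ q0
  q4 = 0 :: (no moves)
Run σ = ⟨aa⟩ on P: start {p0}
  [1] a ⇒ {p1}
  [2] a ⇒ {p3}
  — P admits the full trace.
Run σ = ⟨aa⟩ on Q: start {q0}
  [1] a ⇒ {q1}
  [2] a ⇒ no successor for Q

aa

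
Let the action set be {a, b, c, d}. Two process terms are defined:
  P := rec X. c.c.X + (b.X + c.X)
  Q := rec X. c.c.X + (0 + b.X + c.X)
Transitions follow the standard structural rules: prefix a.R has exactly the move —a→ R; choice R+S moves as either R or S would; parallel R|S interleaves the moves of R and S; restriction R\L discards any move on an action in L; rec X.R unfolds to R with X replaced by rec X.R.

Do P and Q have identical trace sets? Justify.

Reachable graph of P (2 states):
  p0 = rec X. c.c.X + (b.X + c.X) ⊢ -b-> p0, -c-> p0, -c-> p1
  p1 = c.(rec X. c.c.X + (b.X + c.X)) ⊢ -c-> p0
Reachable graph of Q (2 states):
  q0 = rec X. c.c.X + (0 + b.X + c.X) ⊢ -b-> q0, -c-> q0, -c-> q1
  q1 = c.(rec X. c.c.X + (0 + b.X + c.X)) ⊢ -c-> q0
Bisimilarity quotient blocks:
  B0 = {p0, q0}
  B1 = {p1, q1}
p0 ∈ B0, q0 ∈ B0 → same block
Bisimilar ⇒ trace-equivalent.

trace-equivalent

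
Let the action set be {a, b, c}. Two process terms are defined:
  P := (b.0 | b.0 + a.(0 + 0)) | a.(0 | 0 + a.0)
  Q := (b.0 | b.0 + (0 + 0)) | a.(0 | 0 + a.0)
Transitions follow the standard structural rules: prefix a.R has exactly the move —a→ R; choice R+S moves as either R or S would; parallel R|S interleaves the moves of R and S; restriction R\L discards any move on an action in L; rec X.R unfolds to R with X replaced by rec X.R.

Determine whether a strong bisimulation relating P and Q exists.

P ≁ Q

LTS(P): 15 reachable states
  s0 = (b.0 | b.0 + a.(0 + 0)) | a.(0 | 0 + a.0) ⊢ -a-> s1, -a-> s2, -b-> s3, -b-> s4
  s1 = (0 + 0) | a.(0 | 0 + a.0) ⊢ -a-> s5
  s2 = (b.0 | b.0 + a.(0 + 0)) | (0 | 0 + a.0) ⊢ -a-> s5, -a-> s6, -b-> s7, -b-> s8
  s3 = 0 | b.0 | a.(0 | 0 + a.0) ⊢ -a-> s7, -b-> s9
  s4 = b.0 | 0 | a.(0 | 0 + a.0) ⊢ -a-> s8, -b-> s9
  s5 = (0 + 0) | (0 | 0 + a.0) ⊢ -a-> s10
  s6 = (b.0 | b.0 + a.(0 + 0)) | 0 ⊢ -a-> s10, -b-> s11, -b-> s12
  s7 = 0 | b.0 | (0 | 0 + a.0) ⊢ -a-> s11, -b-> s13
  s8 = b.0 | 0 | (0 | 0 + a.0) ⊢ -a-> s12, -b-> s13
  s9 = 0 | 0 | a.(0 | 0 + a.0) ⊢ -a-> s13
  s10 = (0 + 0) | 0 ⊢ (no moves)
  s11 = 0 | b.0 | 0 ⊢ -b-> s14
  s12 = b.0 | 0 | 0 ⊢ -b-> s14
  s13 = 0 | 0 | (0 | 0 + a.0) ⊢ -a-> s14
  s14 = 0 | 0 | 0 ⊢ (no moves)
LTS(Q): 12 reachable states
  t0 = (b.0 | b.0 + (0 + 0)) | a.(0 | 0 + a.0) ⊢ -a-> t1, -b-> t2, -b-> t3
  t1 = (b.0 | b.0 + (0 + 0)) | (0 | 0 + a.0) ⊢ -a-> t4, -b-> t5, -b-> t6
  t2 = 0 | b.0 | a.(0 | 0 + a.0) ⊢ -a-> t5, -b-> t7
  t3 = b.0 | 0 | a.(0 | 0 + a.0) ⊢ -a-> t6, -b-> t7
  t4 = (b.0 | b.0 + (0 + 0)) | 0 ⊢ -b-> t8, -b-> t9
  t5 = 0 | b.0 | (0 | 0 + a.0) ⊢ -a-> t8, -b-> t10
  t6 = b.0 | 0 | (0 | 0 + a.0) ⊢ -a-> t9, -b-> t10
  t7 = 0 | 0 | a.(0 | 0 + a.0) ⊢ -a-> t10
  t8 = 0 | b.0 | 0 ⊢ -b-> t11
  t9 = b.0 | 0 | 0 ⊢ -b-> t11
  t10 = 0 | 0 | (0 | 0 + a.0) ⊢ -a-> t11
  t11 = 0 | 0 | 0 ⊢ (no moves)
Partition-refinement fixed point:
  B0 = {s0}
  B1 = {s3, s4, t2, t3}
  B2 = {s1, s9, t7}
  B3 = {s13, s5, t10}
  B4 = {s10, s14, t11}
  B5 = {s7, s8, t5, t6}
  B6 = {s11, s12, t8, t9}
  B7 = {s2}
  B8 = {s6}
  B9 = {t0}
  B10 = {t1}
  B11 = {t4}
s0 ∈ B0, t0 ∈ B9 → different blocks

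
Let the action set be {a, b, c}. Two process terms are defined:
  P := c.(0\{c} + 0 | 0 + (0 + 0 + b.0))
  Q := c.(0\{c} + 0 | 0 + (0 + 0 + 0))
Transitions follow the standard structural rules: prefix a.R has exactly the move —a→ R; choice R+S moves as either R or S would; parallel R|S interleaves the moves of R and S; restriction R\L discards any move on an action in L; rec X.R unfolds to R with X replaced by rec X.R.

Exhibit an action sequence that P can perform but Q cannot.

P's transition system — 3 states:
  u0 = c.(0\{c} + 0 | 0 + (0 + 0 + b.0)) ⊢ —c→ u1
  u1 = 0\{c} + 0 | 0 + (0 + 0 + b.0) ⊢ —b→ u2
  u2 = 0 ⊢ deadlocked
Q's transition system — 2 states:
  v0 = c.(0\{c} + 0 | 0 + (0 + 0 + 0)) ⊢ —c→ v1
  v1 = 0\{c} + 0 | 0 + (0 + 0 + 0) ⊢ deadlocked
Trace ⟨cb⟩ through P, begin at {u0}:
  [1] c ⇒ {u1}
  [2] b ⇒ {u2}
  P completes σ.
Trace ⟨cb⟩ through Q, begin at {v0}:
  [1] c ⇒ {v1}
  [2] b ⇒ no successor for Q

cb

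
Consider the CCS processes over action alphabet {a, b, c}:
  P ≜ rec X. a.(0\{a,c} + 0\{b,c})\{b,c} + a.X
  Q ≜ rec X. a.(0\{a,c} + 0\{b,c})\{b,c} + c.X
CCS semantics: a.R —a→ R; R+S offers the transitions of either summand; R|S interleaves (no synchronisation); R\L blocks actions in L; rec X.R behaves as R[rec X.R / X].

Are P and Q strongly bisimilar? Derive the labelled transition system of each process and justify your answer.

LTS(P): 2 reachable states
  p0 = rec X. a.(0\{a,c} + 0\{b,c})\{b,c} + a.X has moves ··a··> p0, ··a··> p1
  p1 = (0\{a,c} + 0\{b,c})\{b,c} has moves ∅
LTS(Q): 2 reachable states
  q0 = rec X. a.(0\{a,c} + 0\{b,c})\{b,c} + c.X has moves ··a··> q1, ··c··> q0
  q1 = (0\{a,c} + 0\{b,c})\{b,c} has moves ∅
Partition-refinement fixed point:
  B0 = {p0}
  B1 = {p1, q1}
  B2 = {q0}
p0 ∈ B0, q0 ∈ B2 → different blocks

not bisimilar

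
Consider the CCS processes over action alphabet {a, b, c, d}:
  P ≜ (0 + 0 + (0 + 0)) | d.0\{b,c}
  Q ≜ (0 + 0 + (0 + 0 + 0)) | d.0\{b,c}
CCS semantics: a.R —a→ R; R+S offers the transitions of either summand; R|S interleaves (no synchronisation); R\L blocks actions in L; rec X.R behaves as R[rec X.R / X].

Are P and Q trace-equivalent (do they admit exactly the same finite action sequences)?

YES

Reachable graph of P (2 states):
  s0 = (0 + 0 + (0 + 0)) | d.0\{b,c} → --d--▸ s1
  s1 = (0 + 0 + (0 + 0)) | 0\{b,c} → ·
Reachable graph of Q (2 states):
  t0 = (0 + 0 + (0 + 0 + 0)) | d.0\{b,c} → --d--▸ t1
  t1 = (0 + 0 + (0 + 0 + 0)) | 0\{b,c} → ·
Coarsest stable partition (strong bisimilarity classes):
  B0 = {s0, t0}
  B1 = {s1, t1}
s0 ∈ B0, t0 ∈ B0 → same block
Bisimilar ⇒ trace-equivalent.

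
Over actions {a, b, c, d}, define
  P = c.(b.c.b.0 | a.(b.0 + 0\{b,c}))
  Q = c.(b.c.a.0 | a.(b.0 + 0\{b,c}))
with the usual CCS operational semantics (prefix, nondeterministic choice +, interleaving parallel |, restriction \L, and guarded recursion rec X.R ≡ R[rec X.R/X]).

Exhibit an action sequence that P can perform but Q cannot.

LTS(P): 13 reachable states
  p0 = c.(b.c.b.0 | a.(b.0 + 0\{b,c})) ⊢ —c→ p1
  p1 = b.c.b.0 | a.(b.0 + 0\{b,c}) ⊢ —a→ p2, —b→ p3
  p2 = b.c.b.0 | (b.0 + 0\{b,c}) ⊢ —b→ p4, —b→ p5
  p3 = c.b.0 | a.(b.0 + 0\{b,c}) ⊢ —a→ p5, —c→ p6
  p4 = b.c.b.0 | 0 ⊢ —b→ p7
  p5 = c.b.0 | (b.0 + 0\{b,c}) ⊢ —b→ p7, —c→ p8
  p6 = b.0 | a.(b.0 + 0\{b,c}) ⊢ —a→ p8, —b→ p9
  p7 = c.b.0 | 0 ⊢ —c→ p10
  p8 = b.0 | (b.0 + 0\{b,c}) ⊢ —b→ p10, —b→ p11
  p9 = 0 | a.(b.0 + 0\{b,c}) ⊢ —a→ p11
  p10 = b.0 | 0 ⊢ —b→ p12
  p11 = 0 | (b.0 + 0\{b,c}) ⊢ —b→ p12
  p12 = 0 | 0 ⊢ deadlocked
LTS(Q): 13 reachable states
  q0 = c.(b.c.a.0 | a.(b.0 + 0\{b,c})) ⊢ —c→ q1
  q1 = b.c.a.0 | a.(b.0 + 0\{b,c}) ⊢ —a→ q2, —b→ q3
  q2 = b.c.a.0 | (b.0 + 0\{b,c}) ⊢ —b→ q4, —b→ q5
  q3 = c.a.0 | a.(b.0 + 0\{b,c}) ⊢ —a→ q5, —c→ q6
  q4 = b.c.a.0 | 0 ⊢ —b→ q7
  q5 = c.a.0 | (b.0 + 0\{b,c}) ⊢ —b→ q7, —c→ q8
  q6 = a.0 | a.(b.0 + 0\{b,c}) ⊢ —a→ q8, —a→ q9
  q7 = c.a.0 | 0 ⊢ —c→ q10
  q8 = a.0 | (b.0 + 0\{b,c}) ⊢ —a→ q11, —b→ q10
  q9 = 0 | a.(b.0 + 0\{b,c}) ⊢ —a→ q11
  q10 = a.0 | 0 ⊢ —a→ q12
  q11 = 0 | (b.0 + 0\{b,c}) ⊢ —b→ q12
  q12 = 0 | 0 ⊢ deadlocked
Run σ = ⟨cbcb⟩ on P: start {p0}
  step 1 (c): {p1}
  step 2 (b): {p3}
  step 3 (c): {p6}
  step 4 (b): {p9}
  — P admits the full trace.
Run σ = ⟨cbcb⟩ on Q: start {q0}
  step 1 (c): {q1}
  step 2 (b): {q3}
  step 3 (c): {q6}
  step 4 (b): ∅  — Q cannot continue

cbcb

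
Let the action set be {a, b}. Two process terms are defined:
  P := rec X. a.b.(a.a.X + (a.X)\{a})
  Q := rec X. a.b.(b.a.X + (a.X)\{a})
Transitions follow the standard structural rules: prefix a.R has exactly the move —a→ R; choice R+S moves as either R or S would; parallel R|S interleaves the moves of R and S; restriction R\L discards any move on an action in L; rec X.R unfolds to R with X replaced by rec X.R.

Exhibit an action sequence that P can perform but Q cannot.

LTS(P): 4 reachable states
  s0 = rec X. a.b.(a.a.X + (a.X)\{a}) :: —a→ s1
  s1 = b.(a.a.(rec X. a.b.(a.a.X + (a.X)\{a})) + (a.(rec X. a.b.(a.a.X + (a.X)\{a})))\{a}) :: —b→ s2
  s2 = a.a.(rec X. a.b.(a.a.X + (a.X)\{a})) + (a.(rec X. a.b.(a.a.X + (a.X)\{a})))\{a} :: —a→ s3
  s3 = a.(rec X. a.b.(a.a.X + (a.X)\{a})) :: —a→ s0
LTS(Q): 4 reachable states
  t0 = rec X. a.b.(b.a.X + (a.X)\{a}) :: —a→ t1
  t1 = b.(b.a.(rec X. a.b.(b.a.X + (a.X)\{a})) + (a.(rec X. a.b.(b.a.X + (a.X)\{a})))\{a}) :: —b→ t2
  t2 = b.a.(rec X. a.b.(b.a.X + (a.X)\{a})) + (a.(rec X. a.b.(b.a.X + (a.X)\{a})))\{a} :: —b→ t3
  t3 = a.(rec X. a.b.(b.a.X + (a.X)\{a})) :: —a→ t0
Trace ⟨aba⟩ through P, begin at {s0}:
  [1] a ⇒ {s1}
  [2] b ⇒ {s2}
  [3] a ⇒ {s3}
  ✓ P
Trace ⟨aba⟩ through Q, begin at {t0}:
  [1] a ⇒ {t1}
  [2] b ⇒ {t2}
  [3] a ⇒ no successor for Q

aba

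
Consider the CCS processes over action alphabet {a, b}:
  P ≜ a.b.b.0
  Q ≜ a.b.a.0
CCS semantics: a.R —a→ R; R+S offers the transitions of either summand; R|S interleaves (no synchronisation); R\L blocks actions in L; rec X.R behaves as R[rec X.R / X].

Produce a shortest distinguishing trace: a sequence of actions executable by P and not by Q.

Reachable graph of P (4 states):
  u0 = a.b.b.0 has moves —a→ u1
  u1 = b.b.0 has moves —b→ u2
  u2 = b.0 has moves —b→ u3
  u3 = 0 has moves stopped
Reachable graph of Q (4 states):
  v0 = a.b.a.0 has moves —a→ v1
  v1 = b.a.0 has moves —b→ v2
  v2 = a.0 has moves —a→ v3
  v3 = 0 has moves stopped
Trace ⟨abb⟩ through P, begin at {u0}:
  after a @ step 1: {u1}
  after b @ step 2: {u2}
  after b @ step 3: {u3}
  ✓ P
Trace ⟨abb⟩ through Q, begin at {v0}:
  after a @ step 1: {v1}
  after b @ step 2: {v2}
  after b @ step 3: no successor for Q

abb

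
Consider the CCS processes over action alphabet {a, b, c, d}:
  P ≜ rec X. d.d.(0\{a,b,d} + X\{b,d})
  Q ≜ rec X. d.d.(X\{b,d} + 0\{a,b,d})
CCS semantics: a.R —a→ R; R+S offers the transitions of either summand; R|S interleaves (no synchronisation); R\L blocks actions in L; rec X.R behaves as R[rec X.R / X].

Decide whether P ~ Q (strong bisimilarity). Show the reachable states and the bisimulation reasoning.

YES

LTS(P): 3 reachable states
  u0 = rec X. d.d.(0\{a,b,d} + X\{b,d}) has moves —d→ u1
  u1 = d.(0\{a,b,d} + (rec X. d.d.(0\{a,b,d} + X\{b,d}))\{b,d}) has moves —d→ u2
  u2 = 0\{a,b,d} + (rec X. d.d.(0\{a,b,d} + X\{b,d}))\{b,d} has moves stopped
LTS(Q): 3 reachable states
  v0 = rec X. d.d.(X\{b,d} + 0\{a,b,d}) has moves —d→ v1
  v1 = d.((rec X. d.d.(X\{b,d} + 0\{a,b,d}))\{b,d} + 0\{a,b,d}) has moves —d→ v2
  v2 = (rec X. d.d.(X\{b,d} + 0\{a,b,d}))\{b,d} + 0\{a,b,d} has moves stopped
Partition-refinement fixed point:
  B0 = {u0, v0}
  B1 = {u1, v1}
  B2 = {u2, v2}
u0 ∈ B0, v0 ∈ B0 → same block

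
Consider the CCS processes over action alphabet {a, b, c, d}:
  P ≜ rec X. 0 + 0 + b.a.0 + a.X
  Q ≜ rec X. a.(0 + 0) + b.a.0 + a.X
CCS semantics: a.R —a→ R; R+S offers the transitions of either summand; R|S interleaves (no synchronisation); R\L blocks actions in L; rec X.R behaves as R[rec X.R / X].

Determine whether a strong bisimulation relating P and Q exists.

NO

Reachable graph of P (3 states):
  u0 = rec X. 0 + 0 + b.a.0 + a.X | =a=> u0, =b=> u1
  u1 = a.0 | =a=> u2
  u2 = 0 | ·
Reachable graph of Q (4 states):
  v0 = rec X. a.(0 + 0) + b.a.0 + a.X | =a=> v0, =a=> v1, =b=> v2
  v1 = 0 + 0 | ·
  v2 = a.0 | =a=> v3
  v3 = 0 | ·
Partition-refinement fixed point:
  B0 = {u0}
  B1 = {u1, v2}
  B2 = {u2, v1, v3}
  B3 = {v0}
u0 ∈ B0, v0 ∈ B3 → different blocks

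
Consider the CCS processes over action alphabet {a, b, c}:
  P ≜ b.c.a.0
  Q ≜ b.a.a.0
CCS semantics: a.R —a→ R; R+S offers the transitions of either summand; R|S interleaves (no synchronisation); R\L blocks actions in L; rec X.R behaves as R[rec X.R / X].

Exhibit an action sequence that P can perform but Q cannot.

bc

Reachable graph of P (4 states):
  p0 = b.c.a.0 → ··b··> p1
  p1 = c.a.0 → ··c··> p2
  p2 = a.0 → ··a··> p3
  p3 = 0 → (no moves)
Reachable graph of Q (4 states):
  q0 = b.a.a.0 → ··b··> q1
  q1 = a.a.0 → ··a··> q2
  q2 = a.0 → ··a··> q3
  q3 = 0 → (no moves)
Executing bc from P (initial set {p0}):
  [1] b ⇒ {p1}
  [2] c ⇒ {p2}
  ✓ P
Executing bc from Q (initial set {q0}):
  [1] b ⇒ {q1}
  [2] c ⇒ no successor for Q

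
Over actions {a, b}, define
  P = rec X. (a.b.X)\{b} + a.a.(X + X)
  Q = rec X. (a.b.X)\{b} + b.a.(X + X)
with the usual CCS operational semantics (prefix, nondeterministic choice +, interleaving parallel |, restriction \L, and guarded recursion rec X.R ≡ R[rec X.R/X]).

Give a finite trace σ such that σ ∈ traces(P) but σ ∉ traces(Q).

LTS(P): 4 reachable states
  s0 = rec X. (a.b.X)\{b} + a.a.(X + X) → ··a··> s1, ··a··> s2
  s1 = (b.(rec X. (a.b.X)\{b} + a.a.(X + X)))\{b} → ∅
  s2 = a.((rec X. (a.b.X)\{b} + a.a.(X + X)) + (rec X. (a.b.X)\{b} + a.a.(X + X))) → ··a··> s3
  s3 = (rec X. (a.b.X)\{b} + a.a.(X + X)) + (rec X. (a.b.X)\{b} + a.a.(X + X)) → ··a··> s1, ··a··> s2
LTS(Q): 4 reachable states
  t0 = rec X. (a.b.X)\{b} + b.a.(X + X) → ··a··> t1, ··b··> t2
  t1 = (b.(rec X. (a.b.X)\{b} + b.a.(X + X)))\{b} → ∅
  t2 = a.((rec X. (a.b.X)\{b} + b.a.(X + X)) + (rec X. (a.b.X)\{b} + b.a.(X + X))) → ··a··> t3
  t3 = (rec X. (a.b.X)\{b} + b.a.(X + X)) + (rec X. (a.b.X)\{b} + b.a.(X + X)) → ··a··> t1, ··b··> t2
Trace ⟨aa⟩ through P, begin at {s0}:
  [1] a ⇒ {s1, s2}
  [2] a ⇒ {s3}
  P completes σ.
Trace ⟨aa⟩ through Q, begin at {t0}:
  [1] a ⇒ {t1}
  [2] a ⇒ ∅ (Q stuck)

aa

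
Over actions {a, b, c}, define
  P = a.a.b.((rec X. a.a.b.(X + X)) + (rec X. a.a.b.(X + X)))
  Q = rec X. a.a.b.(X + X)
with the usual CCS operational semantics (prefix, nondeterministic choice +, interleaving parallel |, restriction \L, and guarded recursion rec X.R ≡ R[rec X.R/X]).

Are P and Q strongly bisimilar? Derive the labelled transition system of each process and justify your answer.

P ~ Q

P's transition system — 4 states:
  s0 = a.a.b.((rec X. a.a.b.(X + X)) + (rec X. a.a.b.(X + X))) → ··a··> s1
  s1 = a.b.((rec X. a.a.b.(X + X)) + (rec X. a.a.b.(X + X))) → ··a··> s2
  s2 = b.((rec X. a.a.b.(X + X)) + (rec X. a.a.b.(X + X))) → ··b··> s3
  s3 = (rec X. a.a.b.(X + X)) + (rec X. a.a.b.(X + X)) → ··a··> s1
Q's transition system — 4 states:
  t0 = rec X. a.a.b.(X + X) → ··a··> t1
  t1 = a.b.((rec X. a.a.b.(X + X)) + (rec X. a.a.b.(X + X))) → ··a··> t2
  t2 = b.((rec X. a.a.b.(X + X)) + (rec X. a.a.b.(X + X))) → ··b··> t3
  t3 = (rec X. a.a.b.(X + X)) + (rec X. a.a.b.(X + X)) → ··a··> t1
Bisimilarity quotient blocks:
  B0 = {s0, s3, t0, t3}
  B1 = {s1, t1}
  B2 = {s2, t2}
s0 ∈ B0, t0 ∈ B0 → same block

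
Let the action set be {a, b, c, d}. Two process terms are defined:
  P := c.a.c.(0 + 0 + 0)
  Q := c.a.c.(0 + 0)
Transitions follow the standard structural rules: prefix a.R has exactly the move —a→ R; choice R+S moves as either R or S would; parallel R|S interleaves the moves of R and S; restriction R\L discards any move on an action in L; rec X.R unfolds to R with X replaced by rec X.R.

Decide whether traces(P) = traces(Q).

trace-equivalent

P's transition system — 4 states:
  u0 = c.a.c.(0 + 0 + 0) | =c=> u1
  u1 = a.c.(0 + 0 + 0) | =a=> u2
  u2 = c.(0 + 0 + 0) | =c=> u3
  u3 = 0 + 0 + 0 | ∅
Q's transition system — 4 states:
  v0 = c.a.c.(0 + 0) | =c=> v1
  v1 = a.c.(0 + 0) | =a=> v2
  v2 = c.(0 + 0) | =c=> v3
  v3 = 0 + 0 | ∅
Coarsest stable partition (strong bisimilarity classes):
  B0 = {u0, v0}
  B1 = {u1, v1}
  B2 = {u2, v2}
  B3 = {u3, v3}
u0 ∈ B0, v0 ∈ B0 → same block
Bisimilar ⇒ trace-equivalent.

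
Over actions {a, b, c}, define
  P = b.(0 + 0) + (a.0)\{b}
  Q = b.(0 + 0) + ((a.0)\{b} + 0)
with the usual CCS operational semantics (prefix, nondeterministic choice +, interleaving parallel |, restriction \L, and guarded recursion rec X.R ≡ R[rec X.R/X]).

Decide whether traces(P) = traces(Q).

Reachable graph of P (3 states):
  s0 = b.(0 + 0) + (a.0)\{b} has moves -a-> s1, -b-> s2
  s1 = 0\{b} has moves stopped
  s2 = 0 + 0 has moves stopped
Reachable graph of Q (3 states):
  t0 = b.(0 + 0) + ((a.0)\{b} + 0) has moves -a-> t1, -b-> t2
  t1 = 0\{b} has moves stopped
  t2 = 0 + 0 has moves stopped
Partition-refinement fixed point:
  B0 = {s0, t0}
  B1 = {s1, s2, t1, t2}
s0 ∈ B0, t0 ∈ B0 → same block
Bisimilar ⇒ trace-equivalent.

trace-equivalent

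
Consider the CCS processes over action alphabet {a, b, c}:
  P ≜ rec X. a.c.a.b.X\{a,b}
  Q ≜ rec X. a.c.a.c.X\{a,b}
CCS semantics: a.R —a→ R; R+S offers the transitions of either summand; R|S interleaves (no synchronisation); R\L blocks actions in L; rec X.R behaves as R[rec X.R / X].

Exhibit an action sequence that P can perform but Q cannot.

acab

P's transition system — 5 states:
  s0 = rec X. a.c.a.b.X\{a,b} | ··a··> s1
  s1 = c.a.b.(rec X. a.c.a.b.X\{a,b})\{a,b} | ··c··> s2
  s2 = a.b.(rec X. a.c.a.b.X\{a,b})\{a,b} | ··a··> s3
  s3 = b.(rec X. a.c.a.b.X\{a,b})\{a,b} | ··b··> s4
  s4 = (rec X. a.c.a.b.X\{a,b})\{a,b} | stopped
Q's transition system — 5 states:
  t0 = rec X. a.c.a.c.X\{a,b} | ··a··> t1
  t1 = c.a.c.(rec X. a.c.a.c.X\{a,b})\{a,b} | ··c··> t2
  t2 = a.c.(rec X. a.c.a.c.X\{a,b})\{a,b} | ··a··> t3
  t3 = c.(rec X. a.c.a.c.X\{a,b})\{a,b} | ··c··> t4
  t4 = (rec X. a.c.a.c.X\{a,b})\{a,b} | stopped
Trace ⟨acab⟩ through P, begin at {s0}:
  step 1 (a): {s1}
  step 2 (c): {s2}
  step 3 (a): {s3}
  step 4 (b): {s4}
  P completes σ.
Trace ⟨acab⟩ through Q, begin at {t0}:
  step 1 (a): {t1}
  step 2 (c): {t2}
  step 3 (a): {t3}
  step 4 (b): ∅ (Q stuck)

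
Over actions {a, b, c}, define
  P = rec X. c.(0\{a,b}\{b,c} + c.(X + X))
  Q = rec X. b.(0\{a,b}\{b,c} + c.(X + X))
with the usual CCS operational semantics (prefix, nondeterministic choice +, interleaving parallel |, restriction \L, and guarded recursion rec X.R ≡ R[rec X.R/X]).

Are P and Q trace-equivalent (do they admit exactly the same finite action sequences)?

trace-distinct — witness ⟨c⟩

Reachable graph of P (3 states):
  p0 = rec X. c.(0\{a,b}\{b,c} + c.(X + X)) ⊢ —c→ p1
  p1 = 0\{a,b}\{b,c} + c.((rec X. c.(0\{a,b}\{b,c} + c.(X + X))) + (rec X. c.(0\{a,b}\{b,c} + c.(X + X)))) ⊢ —c→ p2
  p2 = (rec X. c.(0\{a,b}\{b,c} + c.(X + X))) + (rec X. c.(0\{a,b}\{b,c} + c.(X + X))) ⊢ —c→ p1
Reachable graph of Q (3 states):
  q0 = rec X. b.(0\{a,b}\{b,c} + c.(X + X)) ⊢ —b→ q1
  q1 = 0\{a,b}\{b,c} + c.((rec X. b.(0\{a,b}\{b,c} + c.(X + X))) + (rec X. b.(0\{a,b}\{b,c} + c.(X + X)))) ⊢ —c→ q2
  q2 = (rec X. b.(0\{a,b}\{b,c} + c.(X + X))) + (rec X. b.(0\{a,b}\{b,c} + c.(X + X))) ⊢ —b→ q1
Trace ⟨c⟩ through P, begin at {p0}:
  step 1 (c): {p1}
  — P admits the full trace.
Trace ⟨c⟩ through Q, begin at {q0}:
  step 1 (c): no successor for Q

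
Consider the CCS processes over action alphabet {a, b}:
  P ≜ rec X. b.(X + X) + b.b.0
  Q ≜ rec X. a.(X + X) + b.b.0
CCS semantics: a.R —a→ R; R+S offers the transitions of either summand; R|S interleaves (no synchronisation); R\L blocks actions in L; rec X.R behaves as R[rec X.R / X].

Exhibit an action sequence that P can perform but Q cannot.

Reachable graph of P (4 states):
  p0 = rec X. b.(X + X) + b.b.0 ⊢ -b-> p1, -b-> p2
  p1 = (rec X. b.(X + X) + b.b.0) + (rec X. b.(X + X) + b.b.0) ⊢ -b-> p1, -b-> p2
  p2 = b.0 ⊢ -b-> p3
  p3 = 0 ⊢ ·
Reachable graph of Q (4 states):
  q0 = rec X. a.(X + X) + b.b.0 ⊢ -a-> q1, -b-> q2
  q1 = (rec X. a.(X + X) + b.b.0) + (rec X. a.(X + X) + b.b.0) ⊢ -a-> q1, -b-> q2
  q2 = b.0 ⊢ -b-> q3
  q3 = 0 ⊢ ·
Executing bbb from P (initial set {p0}):
  after b @ step 1: {p1, p2}
  after b @ step 2: {p1, p2, p3}
  after b @ step 3: {p1, p2, p3}
  ✓ P
Executing bbb from Q (initial set {q0}):
  after b @ step 1: {q2}
  after b @ step 2: {q3}
  after b @ step 3: ∅  — Q cannot continue

bbb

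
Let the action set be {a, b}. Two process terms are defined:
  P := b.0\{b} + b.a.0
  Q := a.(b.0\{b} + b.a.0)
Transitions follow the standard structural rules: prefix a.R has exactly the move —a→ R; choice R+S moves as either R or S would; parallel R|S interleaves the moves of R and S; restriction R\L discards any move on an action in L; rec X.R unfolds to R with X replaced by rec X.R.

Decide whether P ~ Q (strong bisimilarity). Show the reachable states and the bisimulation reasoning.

not bisimilar

P's transition system — 4 states:
  m0 = b.0\{b} + b.a.0 ⊢ ··b··> m1, ··b··> m2
  m1 = 0\{b} ⊢ ∅
  m2 = a.0 ⊢ ··a··> m3
  m3 = 0 ⊢ ∅
Q's transition system — 5 states:
  n0 = a.(b.0\{b} + b.a.0) ⊢ ··a··> n1
  n1 = b.0\{b} + b.a.0 ⊢ ··b··> n2, ··b··> n3
  n2 = 0\{b} ⊢ ∅
  n3 = a.0 ⊢ ··a··> n4
  n4 = 0 ⊢ ∅
Bisimilarity quotient blocks:
  B0 = {m0, n1}
  B1 = {m1, m3, n2, n4}
  B2 = {m2, n3}
  B3 = {n0}
m0 ∈ B0, n0 ∈ B3 → different blocks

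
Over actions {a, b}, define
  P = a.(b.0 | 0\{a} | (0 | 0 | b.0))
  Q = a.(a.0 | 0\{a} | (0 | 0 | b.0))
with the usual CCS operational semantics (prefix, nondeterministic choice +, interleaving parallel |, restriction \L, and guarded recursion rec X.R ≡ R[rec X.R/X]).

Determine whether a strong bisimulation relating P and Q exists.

P's transition system — 5 states:
  s0 = a.(b.0 | 0\{a} | (0 | 0 | b.0)) :: --a--▸ s1
  s1 = b.0 | 0\{a} | (0 | 0 | b.0) :: --b--▸ s2, --b--▸ s3
  s2 = 0 | 0\{a} | (0 | 0 | b.0) :: --b--▸ s4
  s3 = b.0 | 0\{a} | (0 | 0 | 0) :: --b--▸ s4
  s4 = 0 | 0\{a} | (0 | 0 | 0) :: stopped
Q's transition system — 5 states:
  t0 = a.(a.0 | 0\{a} | (0 | 0 | b.0)) :: --a--▸ t1
  t1 = a.0 | 0\{a} | (0 | 0 | b.0) :: --a--▸ t2, --b--▸ t3
  t2 = 0 | 0\{a} | (0 | 0 | b.0) :: --b--▸ t4
  t3 = a.0 | 0\{a} | (0 | 0 | 0) :: --a--▸ t4
  t4 = 0 | 0\{a} | (0 | 0 | 0) :: stopped
Coarsest stable partition (strong bisimilarity classes):
  B0 = {s0}
  B1 = {s1}
  B2 = {s2, s3, t2}
  B3 = {s4, t4}
  B4 = {t0}
  B5 = {t1}
  B6 = {t3}
s0 ∈ B0, t0 ∈ B4 → different blocks

P ≁ Q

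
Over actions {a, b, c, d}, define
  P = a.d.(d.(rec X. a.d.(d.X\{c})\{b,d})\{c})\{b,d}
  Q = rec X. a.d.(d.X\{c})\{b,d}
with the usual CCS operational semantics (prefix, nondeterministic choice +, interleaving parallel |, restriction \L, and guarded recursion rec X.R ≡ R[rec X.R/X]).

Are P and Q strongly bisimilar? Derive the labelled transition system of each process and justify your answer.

P's transition system — 3 states:
  m0 = a.d.(d.(rec X. a.d.(d.X\{c})\{b,d})\{c})\{b,d} | —a→ m1
  m1 = d.(d.(rec X. a.d.(d.X\{c})\{b,d})\{c})\{b,d} | —d→ m2
  m2 = (d.(rec X. a.d.(d.X\{c})\{b,d})\{c})\{b,d} | deadlocked
Q's transition system — 3 states:
  n0 = rec X. a.d.(d.X\{c})\{b,d} | —a→ n1
  n1 = d.(d.(rec X. a.d.(d.X\{c})\{b,d})\{c})\{b,d} | —d→ n2
  n2 = (d.(rec X. a.d.(d.X\{c})\{b,d})\{c})\{b,d} | deadlocked
Coarsest stable partition (strong bisimilarity classes):
  B0 = {m0, n0}
  B1 = {m1, n1}
  B2 = {m2, n2}
m0 ∈ B0, n0 ∈ B0 → same block

bisimilar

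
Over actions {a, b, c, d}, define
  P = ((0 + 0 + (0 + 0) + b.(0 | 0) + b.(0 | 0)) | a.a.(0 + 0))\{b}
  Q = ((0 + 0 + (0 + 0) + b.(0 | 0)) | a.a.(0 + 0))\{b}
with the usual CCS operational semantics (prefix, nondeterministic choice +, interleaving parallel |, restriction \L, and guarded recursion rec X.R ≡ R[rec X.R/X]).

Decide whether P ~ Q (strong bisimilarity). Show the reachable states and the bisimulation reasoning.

LTS(P): 3 reachable states
  u0 = ((0 + 0 + (0 + 0) + b.(0 | 0) + b.(0 | 0)) | a.a.(0 + 0))\{b} :: --a--▸ u1
  u1 = ((0 + 0 + (0 + 0) + b.(0 | 0) + b.(0 | 0)) | a.(0 + 0))\{b} :: --a--▸ u2
  u2 = ((0 + 0 + (0 + 0) + b.(0 | 0) + b.(0 | 0)) | (0 + 0))\{b} :: stopped
LTS(Q): 3 reachable states
  v0 = ((0 + 0 + (0 + 0) + b.(0 | 0)) | a.a.(0 + 0))\{b} :: --a--▸ v1
  v1 = ((0 + 0 + (0 + 0) + b.(0 | 0)) | a.(0 + 0))\{b} :: --a--▸ v2
  v2 = ((0 + 0 + (0 + 0) + b.(0 | 0)) | (0 + 0))\{b} :: stopped
Partition-refinement fixed point:
  B0 = {u0, v0}
  B1 = {u1, v1}
  B2 = {u2, v2}
u0 ∈ B0, v0 ∈ B0 → same block

bisimilar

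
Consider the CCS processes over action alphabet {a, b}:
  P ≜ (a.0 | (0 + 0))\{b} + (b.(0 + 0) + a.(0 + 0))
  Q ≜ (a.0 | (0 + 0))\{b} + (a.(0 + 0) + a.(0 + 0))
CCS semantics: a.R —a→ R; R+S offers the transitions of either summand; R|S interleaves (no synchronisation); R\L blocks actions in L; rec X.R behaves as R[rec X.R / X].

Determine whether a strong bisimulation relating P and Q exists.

NO

P's transition system — 3 states:
  p0 = (a.0 | (0 + 0))\{b} + (b.(0 + 0) + a.(0 + 0)) ⊢ =a=> p1, =a=> p2, =b=> p2
  p1 = (0 | (0 + 0))\{b} ⊢ deadlocked
  p2 = 0 + 0 ⊢ deadlocked
Q's transition system — 3 states:
  q0 = (a.0 | (0 + 0))\{b} + (a.(0 + 0) + a.(0 + 0)) ⊢ =a=> q1, =a=> q2
  q1 = (0 | (0 + 0))\{b} ⊢ deadlocked
  q2 = 0 + 0 ⊢ deadlocked
Partition-refinement fixed point:
  B0 = {p0}
  B1 = {p1, p2, q1, q2}
  B2 = {q0}
p0 ∈ B0, q0 ∈ B2 → different blocks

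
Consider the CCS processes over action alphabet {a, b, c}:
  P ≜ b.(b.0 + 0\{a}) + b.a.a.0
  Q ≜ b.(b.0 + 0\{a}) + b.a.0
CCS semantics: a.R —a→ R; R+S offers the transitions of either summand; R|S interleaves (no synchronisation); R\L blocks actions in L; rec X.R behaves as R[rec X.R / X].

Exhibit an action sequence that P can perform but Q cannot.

LTS(P): 5 reachable states
  p0 = b.(b.0 + 0\{a}) + b.a.a.0 | ··b··> p1, ··b··> p2
  p1 = a.a.0 | ··a··> p3
  p2 = b.0 + 0\{a} | ··b··> p4
  p3 = a.0 | ··a··> p4
  p4 = 0 | (no moves)
LTS(Q): 4 reachable states
  q0 = b.(b.0 + 0\{a}) + b.a.0 | ··b··> q1, ··b··> q2
  q1 = a.0 | ··a··> q3
  q2 = b.0 + 0\{a} | ··b··> q3
  q3 = 0 | (no moves)
Run σ = ⟨baa⟩ on P: start {p0}
  [1] b ⇒ {p1, p2}
  [2] a ⇒ {p3}
  [3] a ⇒ {p4}
  P completes σ.
Run σ = ⟨baa⟩ on Q: start {q0}
  [1] b ⇒ {q1, q2}
  [2] a ⇒ {q3}
  [3] a ⇒ ∅  — Q cannot continue

baa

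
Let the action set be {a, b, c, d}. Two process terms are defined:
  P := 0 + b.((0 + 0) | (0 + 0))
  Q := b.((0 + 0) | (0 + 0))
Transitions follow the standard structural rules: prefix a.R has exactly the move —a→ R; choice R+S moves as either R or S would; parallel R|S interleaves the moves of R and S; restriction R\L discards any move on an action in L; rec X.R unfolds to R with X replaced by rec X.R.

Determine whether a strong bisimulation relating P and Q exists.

P's transition system — 2 states:
  u0 = 0 + b.((0 + 0) | (0 + 0)) has moves —b→ u1
  u1 = (0 + 0) | (0 + 0) has moves ·
Q's transition system — 2 states:
  v0 = b.((0 + 0) | (0 + 0)) has moves —b→ v1
  v1 = (0 + 0) | (0 + 0) has moves ·
Bisimilarity quotient blocks:
  B0 = {u0, v0}
  B1 = {u1, v1}
u0 ∈ B0, v0 ∈ B0 → same block

YES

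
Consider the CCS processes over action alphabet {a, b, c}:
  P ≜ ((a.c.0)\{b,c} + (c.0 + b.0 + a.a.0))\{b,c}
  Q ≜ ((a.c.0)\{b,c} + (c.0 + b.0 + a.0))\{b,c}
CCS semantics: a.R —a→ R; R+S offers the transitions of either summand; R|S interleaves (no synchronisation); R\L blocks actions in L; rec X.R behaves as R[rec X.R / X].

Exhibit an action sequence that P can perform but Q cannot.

aa

LTS(P): 4 reachable states
  u0 = ((a.c.0)\{b,c} + (c.0 + b.0 + a.a.0))\{b,c} has moves -a-> u1, -a-> u2
  u1 = (a.0)\{b,c} has moves -a-> u3
  u2 = (c.0)\{b,c}\{b,c} has moves stopped
  u3 = 0\{b,c} has moves stopped
LTS(Q): 3 reachable states
  v0 = ((a.c.0)\{b,c} + (c.0 + b.0 + a.0))\{b,c} has moves -a-> v1, -a-> v2
  v1 = (c.0)\{b,c}\{b,c} has moves stopped
  v2 = 0\{b,c} has moves stopped
Trace ⟨aa⟩ through P, begin at {u0}:
  step 1 (a): {u1, u2}
  step 2 (a): {u3}
  P completes σ.
Trace ⟨aa⟩ through Q, begin at {v0}:
  step 1 (a): {v1, v2}
  step 2 (a): ∅ (Q stuck)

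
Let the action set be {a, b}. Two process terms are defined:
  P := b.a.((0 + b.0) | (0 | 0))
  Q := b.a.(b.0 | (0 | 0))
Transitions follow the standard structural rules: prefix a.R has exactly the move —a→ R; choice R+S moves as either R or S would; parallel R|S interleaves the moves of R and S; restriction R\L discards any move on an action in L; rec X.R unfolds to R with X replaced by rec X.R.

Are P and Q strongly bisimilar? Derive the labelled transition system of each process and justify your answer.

bisimilar

LTS(P): 4 reachable states
  u0 = b.a.((0 + b.0) | (0 | 0)) has moves --b--▸ u1
  u1 = a.((0 + b.0) | (0 | 0)) has moves --a--▸ u2
  u2 = (0 + b.0) | (0 | 0) has moves --b--▸ u3
  u3 = 0 | (0 | 0) has moves (no moves)
LTS(Q): 4 reachable states
  v0 = b.a.(b.0 | (0 | 0)) has moves --b--▸ v1
  v1 = a.(b.0 | (0 | 0)) has moves --a--▸ v2
  v2 = b.0 | (0 | 0) has moves --b--▸ v3
  v3 = 0 | (0 | 0) has moves (no moves)
Partition-refinement fixed point:
  B0 = {u0, v0}
  B1 = {u1, v1}
  B2 = {u2, v2}
  B3 = {u3, v3}
u0 ∈ B0, v0 ∈ B0 → same block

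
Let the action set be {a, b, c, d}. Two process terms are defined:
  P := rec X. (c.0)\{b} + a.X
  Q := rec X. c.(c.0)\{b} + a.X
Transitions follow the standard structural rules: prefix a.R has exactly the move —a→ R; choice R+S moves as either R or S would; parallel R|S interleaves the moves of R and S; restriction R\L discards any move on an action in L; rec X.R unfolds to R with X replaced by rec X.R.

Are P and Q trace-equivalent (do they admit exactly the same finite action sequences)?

trace-distinct — witness ⟨cc⟩

LTS(P): 2 reachable states
  m0 = rec X. (c.0)\{b} + a.X | ··a··> m0, ··c··> m1
  m1 = 0\{b} | deadlocked
LTS(Q): 3 reachable states
  n0 = rec X. c.(c.0)\{b} + a.X | ··a··> n0, ··c··> n1
  n1 = (c.0)\{b} | ··c··> n2
  n2 = 0\{b} | deadlocked
Executing cc from Q (initial set {n0}):
  step 1 (c): {n1}
  step 2 (c): {n2}
  Q completes σ.
Executing cc from P (initial set {m0}):
  step 1 (c): {m1}
  step 2 (c): no successor for P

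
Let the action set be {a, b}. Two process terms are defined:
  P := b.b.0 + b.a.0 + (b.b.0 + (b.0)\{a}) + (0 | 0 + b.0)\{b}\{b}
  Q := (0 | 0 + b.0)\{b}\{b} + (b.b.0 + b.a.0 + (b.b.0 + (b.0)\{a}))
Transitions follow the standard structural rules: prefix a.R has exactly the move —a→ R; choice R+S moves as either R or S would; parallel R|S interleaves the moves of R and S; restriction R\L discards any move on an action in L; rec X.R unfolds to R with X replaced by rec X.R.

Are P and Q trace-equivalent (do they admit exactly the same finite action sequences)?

trace-equivalent

Reachable graph of P (5 states):
  u0 = b.b.0 + b.a.0 + (b.b.0 + (b.0)\{a}) + (0 | 0 + b.0)\{b}\{b} | =b=> u1, =b=> u2, =b=> u3
  u1 = 0\{a} | deadlocked
  u2 = a.0 | =a=> u4
  u3 = b.0 | =b=> u4
  u4 = 0 | deadlocked
Reachable graph of Q (5 states):
  v0 = (0 | 0 + b.0)\{b}\{b} + (b.b.0 + b.a.0 + (b.b.0 + (b.0)\{a})) | =b=> v1, =b=> v2, =b=> v3
  v1 = 0\{a} | deadlocked
  v2 = a.0 | =a=> v4
  v3 = b.0 | =b=> v4
  v4 = 0 | deadlocked
Bisimilarity quotient blocks:
  B0 = {u0, v0}
  B1 = {u1, u4, v1, v4}
  B2 = {u2, v2}
  B3 = {u3, v3}
u0 ∈ B0, v0 ∈ B0 → same block
Bisimilar ⇒ trace-equivalent.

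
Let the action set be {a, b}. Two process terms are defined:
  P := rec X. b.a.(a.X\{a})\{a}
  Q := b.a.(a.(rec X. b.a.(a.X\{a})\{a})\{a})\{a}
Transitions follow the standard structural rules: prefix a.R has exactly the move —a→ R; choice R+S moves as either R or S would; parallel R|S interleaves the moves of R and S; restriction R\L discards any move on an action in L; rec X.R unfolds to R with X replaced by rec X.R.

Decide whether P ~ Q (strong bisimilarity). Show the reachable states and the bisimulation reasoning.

Reachable graph of P (3 states):
  u0 = rec X. b.a.(a.X\{a})\{a} :: ··b··> u1
  u1 = a.(a.(rec X. b.a.(a.X\{a})\{a})\{a})\{a} :: ··a··> u2
  u2 = (a.(rec X. b.a.(a.X\{a})\{a})\{a})\{a} :: stopped
Reachable graph of Q (3 states):
  v0 = b.a.(a.(rec X. b.a.(a.X\{a})\{a})\{a})\{a} :: ··b··> v1
  v1 = a.(a.(rec X. b.a.(a.X\{a})\{a})\{a})\{a} :: ··a··> v2
  v2 = (a.(rec X. b.a.(a.X\{a})\{a})\{a})\{a} :: stopped
Coarsest stable partition (strong bisimilarity classes):
  B0 = {u0, v0}
  B1 = {u1, v1}
  B2 = {u2, v2}
u0 ∈ B0, v0 ∈ B0 → same block

bisimilar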